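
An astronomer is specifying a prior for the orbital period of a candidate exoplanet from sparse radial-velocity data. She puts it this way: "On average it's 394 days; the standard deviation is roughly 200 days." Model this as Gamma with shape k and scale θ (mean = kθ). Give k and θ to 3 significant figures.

k ≈ 3.88, θ ≈ 102

For Gamma(k, scale θ): mean = kθ, variance = kθ², so CV = 1/√k.
CV = SD/mean = 200/394 = 0.5076, hence k = 1/CV² = 3.88.
Then θ = mean/k = 394/3.88 = 102.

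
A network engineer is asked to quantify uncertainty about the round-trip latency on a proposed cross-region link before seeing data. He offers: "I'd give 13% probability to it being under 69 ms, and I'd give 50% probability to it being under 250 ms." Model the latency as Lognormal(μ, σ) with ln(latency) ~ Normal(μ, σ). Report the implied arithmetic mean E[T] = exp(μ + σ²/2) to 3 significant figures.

If T ~ Lognormal(μ,σ) then ln T ~ Normal(μ,σ), so the p-quantile of ln T is μ + z_p·σ.
ln(69) = 4.234 and ln(250) = 5.521; z_{0.13} = -1.126, z_{0.5} = 0.
σ = (5.521 − 4.234)/(0 − (-1.126)) = 1.143.
μ = 4.234 − (-1.126)·1.143 = 5.521.
E[T] = exp(μ + σ²/2) = exp(5.521 + 0.6531) = 480 ms.

E[T] ≈ 480 ms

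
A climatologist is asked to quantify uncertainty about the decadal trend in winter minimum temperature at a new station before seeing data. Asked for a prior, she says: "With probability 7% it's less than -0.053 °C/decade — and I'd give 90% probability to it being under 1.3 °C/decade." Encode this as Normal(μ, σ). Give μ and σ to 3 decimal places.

μ = 0.671, σ = 0.491

The p-quantile of Normal(μ,σ) is μ + z_p·σ, with z_{0.07} = -1.476 and z_{0.9} = 1.282.
Eliminate σ: μ = (z₂·x₁ − z₁·x₂)/(z₂ − z₁) = (1.282·-0.053 − (-1.476)·1.3)/2.757 = 0.671.
Then σ = (x₂ − x₁)/(z₂ − z₁) = (1.3 − -0.053)/2.757 = 0.491.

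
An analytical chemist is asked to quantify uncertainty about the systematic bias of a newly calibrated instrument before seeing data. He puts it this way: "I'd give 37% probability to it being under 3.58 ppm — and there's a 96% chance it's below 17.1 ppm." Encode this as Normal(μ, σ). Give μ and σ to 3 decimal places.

μ = 5.734, σ = 6.492

The p-quantile of Normal(μ,σ) is μ + z_p·σ, with z_{0.37} = -0.3319 and z_{0.96} = 1.751.
Eliminate σ: μ = (z₂·x₁ − z₁·x₂)/(z₂ − z₁) = (1.751·3.58 − (-0.3319)·17.1)/2.083 = 5.734.
Then σ = (x₂ − x₁)/(z₂ − z₁) = (17.1 − 3.58)/2.083 = 6.492.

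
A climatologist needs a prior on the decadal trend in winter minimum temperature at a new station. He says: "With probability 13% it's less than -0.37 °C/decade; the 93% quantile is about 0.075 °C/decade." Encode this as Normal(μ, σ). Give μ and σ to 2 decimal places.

For Normal(μ,σ), the p-quantile is μ + z_p·σ. Here z_{0.13} = -1.126, z_{0.93} = 1.476.
So -0.37 = μ − 1.126σ and 0.075 = μ + 1.476σ.
Subtracting: σ = (0.075 − -0.37)/(1.476 − (-1.126)) = 0.17.
Then μ = -0.37 − (-1.126)·0.17 = -0.18.

μ = -0.18, σ = 0.17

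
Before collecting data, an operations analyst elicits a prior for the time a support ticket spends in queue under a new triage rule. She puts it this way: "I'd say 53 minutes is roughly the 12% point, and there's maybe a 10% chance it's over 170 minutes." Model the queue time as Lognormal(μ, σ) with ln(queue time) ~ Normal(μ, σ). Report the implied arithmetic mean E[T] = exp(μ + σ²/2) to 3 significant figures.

If T ~ Lognormal(μ,σ) then ln T ~ Normal(μ,σ), so the p-quantile of ln T is μ + z_p·σ.
ln(53) = 3.97 and ln(170) = 5.136; z_{0.12} = -1.175, z_{0.9} = 1.282.
σ = (5.136 − 3.97)/(1.282 − (-1.175)) = 0.474.
μ = 3.97 − (-1.175)·0.474 = 4.528.
E[T] = exp(μ + σ²/2) = exp(4.528 + 0.1126) = 104 minutes.

E[T] ≈ 104 minutes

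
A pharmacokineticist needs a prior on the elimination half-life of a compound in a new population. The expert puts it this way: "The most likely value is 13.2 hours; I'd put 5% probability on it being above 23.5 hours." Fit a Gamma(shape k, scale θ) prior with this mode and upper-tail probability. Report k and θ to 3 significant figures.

k ≈ 9.38, θ ≈ 1.58

Gamma(k,θ) with k>1 has mode (k−1)θ, so θ = 13.2/(k−1).
Need P(X < 23.5) = 0.95 with θ tied to k this way. Start at k = 2, θ = 13.2: P(X<23.5) ≈ 0.531.
Too low — raise k to concentrate. Iterating converges to k ≈ 9.38.
Then θ = 13.2/(9.38−1) ≈ 1.58.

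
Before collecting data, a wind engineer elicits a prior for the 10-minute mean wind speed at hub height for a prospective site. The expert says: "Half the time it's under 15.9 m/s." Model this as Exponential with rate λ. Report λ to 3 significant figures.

Exponential median = ln 2 / λ, so λ = ln 2 / 15.9 = 0.0436.

λ ≈ 0.0436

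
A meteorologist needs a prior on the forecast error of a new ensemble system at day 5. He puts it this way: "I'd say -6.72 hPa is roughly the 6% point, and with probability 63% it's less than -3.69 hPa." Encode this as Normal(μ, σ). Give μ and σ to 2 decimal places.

μ = -4.22, σ = 1.61

The p-quantile of Normal(μ,σ) is μ + z_p·σ, with z_{0.06} = -1.555 and z_{0.63} = 0.3319.
Eliminate σ: μ = (z₂·x₁ − z₁·x₂)/(z₂ − z₁) = (0.3319·-6.72 − (-1.555)·-3.69)/1.887 = -4.22.
Then σ = (x₂ − x₁)/(z₂ − z₁) = (-3.69 − -6.72)/1.887 = 1.61.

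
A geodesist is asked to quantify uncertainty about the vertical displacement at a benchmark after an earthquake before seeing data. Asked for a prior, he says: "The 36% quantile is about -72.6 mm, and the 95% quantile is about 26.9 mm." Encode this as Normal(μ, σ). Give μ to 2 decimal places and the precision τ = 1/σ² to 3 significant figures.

The p-quantile of Normal(μ,σ) is μ + z_p·σ, with z_{0.36} = -0.3585 and z_{0.95} = 1.645.
Eliminate σ: μ = (z₂·x₁ − z₁·x₂)/(z₂ − z₁) = (1.645·-72.6 − (-0.3585)·26.9)/2.003 = -54.80.
Then σ = (x₂ − x₁)/(z₂ − z₁) = (26.9 − -72.6)/2.003 = 49.67.
Precision τ = 1/σ² = 1/49.67² = 0.000405.

μ = -54.80, τ = 0.000405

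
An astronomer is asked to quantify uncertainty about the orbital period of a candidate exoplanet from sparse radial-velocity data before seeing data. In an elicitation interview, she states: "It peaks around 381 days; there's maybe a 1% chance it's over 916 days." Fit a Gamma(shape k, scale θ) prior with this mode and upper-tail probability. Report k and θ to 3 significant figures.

Gamma(k,θ) with k>1 has mode (k−1)θ, so θ = 381/(k−1).
Need P(X < 916) = 0.99 with θ tied to k this way. Start at k = 2, θ = 381: P(X<916) ≈ 0.692.
Too low — raise k to concentrate. Iterating converges to k ≈ 7.15.
Then θ = 381/(7.15−1) ≈ 61.9.

k ≈ 7.15, θ ≈ 61.9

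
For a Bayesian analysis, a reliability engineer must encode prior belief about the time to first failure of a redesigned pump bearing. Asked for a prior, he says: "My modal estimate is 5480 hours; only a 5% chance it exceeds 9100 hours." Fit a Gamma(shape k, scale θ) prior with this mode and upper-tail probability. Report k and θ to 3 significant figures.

Gamma(k,θ) with k>1 has mode (k−1)θ, so θ = 5480/(k−1).
Need P(X < 9100) = 0.95 with θ tied to k this way. Start at k = 2, θ = 5480: P(X<9100) ≈ 0.494.
Too low — raise k to concentrate. Iterating converges to k ≈ 11.9.
Then θ = 5480/(11.9−1) ≈ 505.

k ≈ 11.9, θ ≈ 505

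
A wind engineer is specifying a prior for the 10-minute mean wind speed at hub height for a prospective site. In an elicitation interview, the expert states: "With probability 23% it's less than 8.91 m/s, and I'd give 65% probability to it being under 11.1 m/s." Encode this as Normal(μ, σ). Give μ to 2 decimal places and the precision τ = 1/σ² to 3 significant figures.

The p-quantile of Normal(μ,σ) is μ + z_p·σ, with z_{0.23} = -0.7388 and z_{0.65} = 0.3853.
Eliminate σ: μ = (z₂·x₁ − z₁·x₂)/(z₂ − z₁) = (0.3853·8.91 − (-0.7388)·11.1)/1.124 = 10.35.
Then σ = (x₂ − x₁)/(z₂ − z₁) = (11.1 − 8.91)/1.124 = 1.95.
Precision τ = 1/σ² = 1/1.948² = 0.263.

μ = 10.35, τ = 0.263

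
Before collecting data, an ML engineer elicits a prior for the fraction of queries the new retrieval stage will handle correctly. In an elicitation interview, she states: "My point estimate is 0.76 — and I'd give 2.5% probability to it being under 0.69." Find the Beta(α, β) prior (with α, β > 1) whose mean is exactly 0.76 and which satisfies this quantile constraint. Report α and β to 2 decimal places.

α ≈ 117.96, β ≈ 37.25

With mean 0.76 fixed, write α = 0.76s, β = 0.24s where s = α+β.
Need P(θ < 0.69) = 0.025 under Beta(0.76s, 0.24s). Normal approximation: (q−m)/√(m(1−m)/s) ≈ z_{0.025} = -1.96, so s ≈ 0.76·0.24·(-1.96)²/(0.69−0.76)² = 143.0.
At s = 143.0: P(θ<0.69) ≈ 0.030. Adjusting to match 0.025 gives s ≈ 155.20.
So α = 0.76·155.20 ≈ 117.96, β = 0.24·155.20 ≈ 37.25.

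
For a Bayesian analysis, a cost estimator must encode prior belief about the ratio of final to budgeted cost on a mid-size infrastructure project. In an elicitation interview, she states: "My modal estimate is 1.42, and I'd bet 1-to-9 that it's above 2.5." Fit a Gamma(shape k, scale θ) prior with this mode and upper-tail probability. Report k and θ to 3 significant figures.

Gamma(k,θ) with k>1 has mode (k−1)θ, so θ = 1.42/(k−1).
Need P(X < 2.5) = 0.9 with θ tied to k this way. Start at k = 2, θ = 1.42: P(X<2.5) ≈ 0.525.
Too low — raise k to concentrate. Iterating converges to k ≈ 6.94.
Then θ = 1.42/(6.94−1) ≈ 0.239.

k ≈ 6.94, θ ≈ 0.239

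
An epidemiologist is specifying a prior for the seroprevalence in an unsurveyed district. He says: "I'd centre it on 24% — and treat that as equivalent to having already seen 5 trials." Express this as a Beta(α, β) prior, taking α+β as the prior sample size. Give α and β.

α = 1.2, β = 3.8

Under the effective-sample-size interpretation, Beta(α, β) has prior mean α/(α+β) and prior sample size α+β.
So α+β = 5 and α/(α+β) = 0.24, giving α = 0.24·5 = 1.2 and β = 5 − 1.2 = 3.8.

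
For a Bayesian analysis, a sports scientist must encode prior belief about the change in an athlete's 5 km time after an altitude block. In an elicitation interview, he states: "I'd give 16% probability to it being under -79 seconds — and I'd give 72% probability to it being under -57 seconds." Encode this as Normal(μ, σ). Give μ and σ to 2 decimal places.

μ = -65.13, σ = 13.95

For Normal(μ,σ), the p-quantile is μ + z_p·σ. Here z_{0.16} = -0.9945, z_{0.72} = 0.5828.
So -79 = μ − 0.9945σ and -57 = μ + 0.5828σ.
Subtracting: σ = (-57 − -79)/(0.5828 − (-0.9945)) = 13.95.
Then μ = -79 − (-0.9945)·13.95 = -65.13.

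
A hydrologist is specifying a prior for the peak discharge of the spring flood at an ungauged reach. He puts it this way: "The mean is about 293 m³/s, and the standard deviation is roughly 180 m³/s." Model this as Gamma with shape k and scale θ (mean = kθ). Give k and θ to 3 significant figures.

For Gamma(k, scale θ): mean = kθ, variance = kθ², so CV = 1/√k.
CV = SD/mean = 180/293 = 0.6143, hence k = 1/CV² = 2.65.
Then θ = mean/k = 293/2.65 = 111.

k ≈ 2.65, θ ≈ 111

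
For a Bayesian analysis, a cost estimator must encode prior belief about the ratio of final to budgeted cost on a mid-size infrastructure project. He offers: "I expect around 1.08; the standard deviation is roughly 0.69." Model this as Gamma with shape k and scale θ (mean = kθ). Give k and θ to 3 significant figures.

k ≈ 2.45, θ ≈ 0.441

For Gamma(k, scale θ): mean = kθ, variance = kθ², so CV = 1/√k.
CV = SD/mean = 0.69/1.08 = 0.6389, hence k = 1/CV² = 2.45.
Then θ = mean/k = 1.08/2.45 = 0.441.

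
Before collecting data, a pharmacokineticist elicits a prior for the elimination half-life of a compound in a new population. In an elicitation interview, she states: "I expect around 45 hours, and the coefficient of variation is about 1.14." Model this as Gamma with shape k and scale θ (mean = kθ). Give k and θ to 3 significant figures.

k ≈ 0.769, θ ≈ 58.5

For Gamma(k, scale θ): mean = kθ, variance = kθ², so CV = 1/√k.
CV = 1.14, hence k = 1/CV² = 0.769.
Then θ = mean/k = 45/0.769 = 58.5.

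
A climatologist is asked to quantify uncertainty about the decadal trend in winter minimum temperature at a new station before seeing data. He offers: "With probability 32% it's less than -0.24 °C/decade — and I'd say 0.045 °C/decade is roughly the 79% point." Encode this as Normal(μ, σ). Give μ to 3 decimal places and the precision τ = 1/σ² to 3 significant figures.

The p-quantile of Normal(μ,σ) is μ + z_p·σ, with z_{0.32} = -0.4677 and z_{0.79} = 0.8064.
Eliminate σ: μ = (z₂·x₁ − z₁·x₂)/(z₂ − z₁) = (0.8064·-0.24 − (-0.4677)·0.045)/1.274 = -0.135.
Then σ = (x₂ − x₁)/(z₂ − z₁) = (0.045 − -0.24)/1.274 = 0.224.
Precision τ = 1/σ² = 1/0.2237² = 20.

μ = -0.135, τ = 20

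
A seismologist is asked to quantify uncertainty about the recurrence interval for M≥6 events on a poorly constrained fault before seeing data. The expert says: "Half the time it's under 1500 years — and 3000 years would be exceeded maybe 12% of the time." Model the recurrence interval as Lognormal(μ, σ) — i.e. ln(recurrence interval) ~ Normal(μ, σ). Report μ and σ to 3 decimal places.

If T ~ Lognormal(μ,σ) then ln T ~ Normal(μ,σ), so the p-quantile of ln T is μ + z_p·σ.
ln(1500) = 7.313 and ln(3000) = 8.006; z_{0.5} = 0, z_{0.88} = 1.175.
σ = (8.006 − 7.313)/(1.175 − (0)) = 0.590.
μ = 7.313 − (0)·0.590 = 7.313.

μ ≈ 7.313, σ ≈ 0.590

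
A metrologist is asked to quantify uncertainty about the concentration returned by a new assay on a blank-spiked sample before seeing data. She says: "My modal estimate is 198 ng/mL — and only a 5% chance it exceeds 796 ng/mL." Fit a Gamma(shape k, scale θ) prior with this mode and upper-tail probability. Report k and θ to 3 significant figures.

k ≈ 2.3, θ ≈ 152

Gamma(k,θ) with k>1 has mode (k−1)θ, so θ = 198/(k−1).
Need P(X < 796) = 0.95 with θ tied to k this way. Start at k = 2, θ = 198: P(X<796) ≈ 0.910.
Too low — raise k to concentrate. Iterating converges to k ≈ 2.3.
Then θ = 198/(2.3−1) ≈ 152.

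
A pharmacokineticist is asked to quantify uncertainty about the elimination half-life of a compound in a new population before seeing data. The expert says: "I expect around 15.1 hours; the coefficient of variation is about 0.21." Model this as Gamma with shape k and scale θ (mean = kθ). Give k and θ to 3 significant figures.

k ≈ 22.7, θ ≈ 0.666

For Gamma(k, scale θ): mean = kθ, variance = kθ², so CV = 1/√k.
CV = 0.21, hence k = 1/CV² = 22.7.
Then θ = mean/k = 15.1/22.7 = 0.666.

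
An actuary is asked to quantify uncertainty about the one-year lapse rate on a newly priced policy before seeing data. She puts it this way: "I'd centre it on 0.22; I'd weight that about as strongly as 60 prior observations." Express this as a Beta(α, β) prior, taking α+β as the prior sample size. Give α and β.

Under the effective-sample-size interpretation, Beta(α, β) has prior mean α/(α+β) and prior sample size α+β.
So α+β = 60 and α/(α+β) = 0.22, giving α = 0.22·60 = 13.2 and β = 60 − 13.2 = 46.8.

α = 13.2, β = 46.8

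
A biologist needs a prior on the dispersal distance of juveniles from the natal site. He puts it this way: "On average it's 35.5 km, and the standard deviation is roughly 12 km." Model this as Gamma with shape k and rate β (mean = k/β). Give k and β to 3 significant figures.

For Gamma(k, rate β): mean = k/β, variance = k/β², so CV = 1/√k.
CV = SD/mean = 12/35.5 = 0.338, hence k = 1/CV² = 8.75.
Then β = k/mean = 8.75/35.5 = 0.247.

k ≈ 8.75, β ≈ 0.247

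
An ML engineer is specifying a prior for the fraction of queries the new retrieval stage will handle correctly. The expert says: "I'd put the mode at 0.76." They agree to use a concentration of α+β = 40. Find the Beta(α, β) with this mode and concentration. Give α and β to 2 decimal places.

For α,β > 1 the Beta mode is (α−1)/(α+β−2). With α+β = 40, the mode is (α−1)/38.
Set (α−1)/38 = 0.76 → α = 1 + 0.76·38 = 29.88.
β = 40 − α = 10.12.

α = 29.88, β = 10.12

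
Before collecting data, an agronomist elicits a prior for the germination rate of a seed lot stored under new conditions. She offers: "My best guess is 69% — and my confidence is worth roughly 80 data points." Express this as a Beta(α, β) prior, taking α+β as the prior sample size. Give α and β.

α = 55.2, β = 24.8

Under the effective-sample-size interpretation, Beta(α, β) has prior mean α/(α+β) and prior sample size α+β.
So α+β = 80 and α/(α+β) = 0.69, giving α = 0.69·80 = 55.2 and β = 80 − 55.2 = 24.8.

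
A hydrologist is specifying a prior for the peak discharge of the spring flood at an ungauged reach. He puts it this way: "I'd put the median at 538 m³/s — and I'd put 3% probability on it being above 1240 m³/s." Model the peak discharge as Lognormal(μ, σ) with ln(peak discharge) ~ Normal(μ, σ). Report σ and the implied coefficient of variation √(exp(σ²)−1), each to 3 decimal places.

σ ≈ 0.444, CV ≈ 0.467

If T ~ Lognormal(μ,σ) then ln T ~ Normal(μ,σ), so the p-quantile of ln T is μ + z_p·σ.
ln(538) = 6.288 and ln(1240) = 7.123; z_{0.5} = 0, z_{0.97} = 1.881.
σ = (7.123 − 6.288)/(1.881 − (0)) = 0.444.
μ = 6.288 − (0)·0.444 = 6.288.
CV = √(exp(σ²)−1) = √(exp(0.1971)−1) = 0.467.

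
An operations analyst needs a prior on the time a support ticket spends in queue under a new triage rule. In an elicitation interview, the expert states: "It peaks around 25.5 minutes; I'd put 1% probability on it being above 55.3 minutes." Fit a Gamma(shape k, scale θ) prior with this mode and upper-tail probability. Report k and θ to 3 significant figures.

Gamma(k,θ) with k>1 has mode (k−1)θ, so θ = 25.5/(k−1).
Need P(X < 55.3) = 0.99 with θ tied to k this way. Start at k = 2, θ = 25.5: P(X<55.3) ≈ 0.638.
Too low — raise k to concentrate. Iterating converges to k ≈ 9.07.
Then θ = 25.5/(9.07−1) ≈ 3.16.

k ≈ 9.07, θ ≈ 3.16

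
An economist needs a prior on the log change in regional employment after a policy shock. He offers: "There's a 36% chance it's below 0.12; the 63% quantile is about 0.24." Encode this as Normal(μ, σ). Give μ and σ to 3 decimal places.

For Normal(μ,σ), the p-quantile is μ + z_p·σ. Here z_{0.36} = -0.3585, z_{0.63} = 0.3319.
So 0.12 = μ − 0.3585σ and 0.24 = μ + 0.3319σ.
Subtracting: σ = (0.24 − 0.12)/(0.3319 − (-0.3585)) = 0.174.
Then μ = 0.12 − (-0.3585)·0.174 = 0.182.

μ = 0.182, σ = 0.174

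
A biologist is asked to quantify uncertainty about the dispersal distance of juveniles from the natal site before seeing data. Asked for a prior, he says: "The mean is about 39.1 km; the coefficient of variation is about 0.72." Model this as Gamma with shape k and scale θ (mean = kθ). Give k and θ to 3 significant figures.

k ≈ 1.93, θ ≈ 20.3

For Gamma(k, scale θ): mean = kθ, variance = kθ², so CV = 1/√k.
CV = 0.72, hence k = 1/CV² = 1.93.
Then θ = mean/k = 39.1/1.93 = 20.3.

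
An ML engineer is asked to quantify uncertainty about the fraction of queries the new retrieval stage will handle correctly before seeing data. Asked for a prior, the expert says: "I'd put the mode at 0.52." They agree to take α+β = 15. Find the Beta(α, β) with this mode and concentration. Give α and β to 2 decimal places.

α = 7.76, β = 7.24

For α,β > 1 the Beta mode is (α−1)/(α+β−2). With α+β = 15, the mode is (α−1)/13.
Set (α−1)/13 = 0.52 → α = 1 + 0.52·13 = 7.76.
β = 15 − α = 7.24.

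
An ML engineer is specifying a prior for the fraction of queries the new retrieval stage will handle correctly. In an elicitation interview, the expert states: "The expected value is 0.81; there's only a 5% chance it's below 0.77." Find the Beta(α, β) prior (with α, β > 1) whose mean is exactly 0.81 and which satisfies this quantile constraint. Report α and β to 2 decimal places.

α ≈ 223.76, β ≈ 52.49

With mean 0.81 fixed, write α = 0.81s, β = 0.19s where s = α+β.
Need P(θ < 0.77) = 0.05 under Beta(0.81s, 0.19s). Normal approximation: (q−m)/√(m(1−m)/s) ≈ z_{0.05} = -1.64, so s ≈ 0.81·0.19·(-1.64)²/(0.77−0.81)² = 260.2.
At s = 260.2: P(θ<0.77) ≈ 0.055. Adjusting to match 0.05 gives s ≈ 276.24.
So α = 0.81·276.24 ≈ 223.76, β = 0.19·276.24 ≈ 52.49.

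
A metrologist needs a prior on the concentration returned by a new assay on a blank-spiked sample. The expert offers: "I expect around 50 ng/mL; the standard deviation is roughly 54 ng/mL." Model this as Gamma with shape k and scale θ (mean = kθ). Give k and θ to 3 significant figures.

For Gamma(k, scale θ): mean = kθ, variance = kθ², so CV = 1/√k.
CV = SD/mean = 54/50 = 1.08, hence k = 1/CV² = 0.857.
Then θ = mean/k = 50/0.857 = 58.3.

k ≈ 0.857, θ ≈ 58.3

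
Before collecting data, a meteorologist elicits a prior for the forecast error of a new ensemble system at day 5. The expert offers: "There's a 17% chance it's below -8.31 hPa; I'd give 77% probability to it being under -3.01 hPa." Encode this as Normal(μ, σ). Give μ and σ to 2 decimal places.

μ = -5.32, σ = 3.13

For Normal(μ,σ), the p-quantile is μ + z_p·σ. Here z_{0.17} = -0.9542, z_{0.77} = 0.7388.
So -8.31 = μ − 0.9542σ and -3.01 = μ + 0.7388σ.
Subtracting: σ = (-3.01 − -8.31)/(0.7388 − (-0.9542)) = 3.13.
Then μ = -8.31 − (-0.9542)·3.13 = -5.32.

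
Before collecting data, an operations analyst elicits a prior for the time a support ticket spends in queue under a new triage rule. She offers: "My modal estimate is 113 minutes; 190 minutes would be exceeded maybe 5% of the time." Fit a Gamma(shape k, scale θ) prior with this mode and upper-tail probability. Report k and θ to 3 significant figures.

k ≈ 11.3, θ ≈ 10.9

Gamma(k,θ) with k>1 has mode (k−1)θ, so θ = 113/(k−1).
Need P(X < 190) = 0.95 with θ tied to k this way. Start at k = 2, θ = 113: P(X<190) ≈ 0.501.
Too low — raise k to concentrate. Iterating converges to k ≈ 11.3.
Then θ = 113/(11.3−1) ≈ 10.9.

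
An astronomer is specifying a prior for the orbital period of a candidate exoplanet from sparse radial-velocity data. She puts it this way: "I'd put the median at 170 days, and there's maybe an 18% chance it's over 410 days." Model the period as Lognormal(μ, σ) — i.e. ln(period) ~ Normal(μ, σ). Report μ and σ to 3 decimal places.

μ ≈ 5.136, σ ≈ 0.962

If T ~ Lognormal(μ,σ) then ln T ~ Normal(μ,σ), so the p-quantile of ln T is μ + z_p·σ.
ln(170) = 5.136 and ln(410) = 6.016; z_{0.5} = 0, z_{0.82} = 0.9154.
σ = (6.016 − 5.136)/(0.9154 − (0)) = 0.962.
μ = 5.136 − (0)·0.962 = 5.136.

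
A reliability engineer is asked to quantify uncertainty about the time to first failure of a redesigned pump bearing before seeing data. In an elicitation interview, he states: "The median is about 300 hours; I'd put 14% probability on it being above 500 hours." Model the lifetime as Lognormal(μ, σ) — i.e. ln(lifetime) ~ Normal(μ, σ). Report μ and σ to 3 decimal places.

μ ≈ 5.704, σ ≈ 0.473

If T ~ Lognormal(μ,σ) then ln T ~ Normal(μ,σ), so the p-quantile of ln T is μ + z_p·σ.
ln(300) = 5.704 and ln(500) = 6.215; z_{0.5} = 0, z_{0.86} = 1.08.
σ = (6.215 − 5.704)/(1.08 − (0)) = 0.473.
μ = 5.704 − (0)·0.473 = 5.704.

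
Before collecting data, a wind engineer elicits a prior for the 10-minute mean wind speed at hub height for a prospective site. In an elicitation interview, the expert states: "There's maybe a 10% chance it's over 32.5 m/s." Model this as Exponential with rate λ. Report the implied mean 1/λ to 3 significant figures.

P(T > 32.5) = e^(−λ·32.5) = 0.1, so λ = −ln(0.1)/32.5 = 0.0708.
Mean = 1/λ = 14.1 m/s.

mean ≈ 14.1 m/s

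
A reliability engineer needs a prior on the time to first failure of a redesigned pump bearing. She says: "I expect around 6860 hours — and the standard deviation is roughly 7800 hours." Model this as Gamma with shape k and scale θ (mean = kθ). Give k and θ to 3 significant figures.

For Gamma(k, scale θ): mean = kθ, variance = kθ², so CV = 1/√k.
CV = SD/mean = 7800/6860 = 1.137, hence k = 1/CV² = 0.773.
Then θ = mean/k = 6860/0.773 = 8870.

k ≈ 0.773, θ ≈ 8870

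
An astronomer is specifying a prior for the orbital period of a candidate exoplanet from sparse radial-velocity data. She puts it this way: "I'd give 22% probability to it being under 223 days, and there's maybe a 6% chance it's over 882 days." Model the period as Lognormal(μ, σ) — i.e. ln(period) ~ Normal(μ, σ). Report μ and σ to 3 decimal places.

If T ~ Lognormal(μ,σ) then ln T ~ Normal(μ,σ), so the p-quantile of ln T is μ + z_p·σ.
ln(223) = 5.407 and ln(882) = 6.782; z_{0.22} = -0.7722, z_{0.94} = 1.555.
σ = (6.782 − 5.407)/(1.555 − (-0.7722)) = 0.591.
μ = 5.407 − (-0.7722)·0.591 = 5.863.

μ ≈ 5.863, σ ≈ 0.591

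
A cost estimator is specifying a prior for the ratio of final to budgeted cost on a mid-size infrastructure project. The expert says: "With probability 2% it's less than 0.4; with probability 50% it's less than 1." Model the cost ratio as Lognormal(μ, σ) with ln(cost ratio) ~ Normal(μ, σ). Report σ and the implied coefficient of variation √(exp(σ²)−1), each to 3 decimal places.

If T ~ Lognormal(μ,σ) then ln T ~ Normal(μ,σ), so the p-quantile of ln T is μ + z_p·σ.
ln(0.4) = -0.9163 and ln(1) = 0; z_{0.02} = -2.054, z_{0.5} = 0.
σ = (0 − -0.9163)/(0 − (-2.054)) = 0.446.
μ = -0.9163 − (-2.054)·0.446 = 0.000.
CV = √(exp(σ²)−1) = √(exp(0.1991)−1) = 0.469.

σ ≈ 0.446, CV ≈ 0.469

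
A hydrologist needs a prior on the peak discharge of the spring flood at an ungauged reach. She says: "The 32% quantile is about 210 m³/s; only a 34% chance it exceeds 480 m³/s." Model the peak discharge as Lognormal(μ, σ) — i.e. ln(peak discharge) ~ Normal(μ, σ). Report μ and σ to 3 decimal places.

μ ≈ 5.786, σ ≈ 0.939

If T ~ Lognormal(μ,σ) then ln T ~ Normal(μ,σ), so the p-quantile of ln T is μ + z_p·σ.
ln(210) = 5.347 and ln(480) = 6.174; z_{0.32} = -0.4677, z_{0.66} = 0.4125.
σ = (6.174 − 5.347)/(0.4125 − (-0.4677)) = 0.939.
μ = 5.347 − (-0.4677)·0.939 = 5.786.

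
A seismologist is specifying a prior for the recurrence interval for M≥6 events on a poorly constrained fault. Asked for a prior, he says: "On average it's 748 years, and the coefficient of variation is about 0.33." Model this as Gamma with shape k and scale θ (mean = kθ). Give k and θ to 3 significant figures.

k ≈ 9.18, θ ≈ 81.5

For Gamma(k, scale θ): mean = kθ, variance = kθ², so CV = 1/√k.
CV = 0.33, hence k = 1/CV² = 9.18.
Then θ = mean/k = 748/9.18 = 81.5.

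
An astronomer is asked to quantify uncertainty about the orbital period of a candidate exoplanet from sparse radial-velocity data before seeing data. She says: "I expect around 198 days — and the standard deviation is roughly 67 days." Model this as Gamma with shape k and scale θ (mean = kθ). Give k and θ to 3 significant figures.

k ≈ 8.73, θ ≈ 22.7

For Gamma(k, scale θ): mean = kθ, variance = kθ², so CV = 1/√k.
CV = SD/mean = 67/198 = 0.3384, hence k = 1/CV² = 8.73.
Then θ = mean/k = 198/8.73 = 22.7.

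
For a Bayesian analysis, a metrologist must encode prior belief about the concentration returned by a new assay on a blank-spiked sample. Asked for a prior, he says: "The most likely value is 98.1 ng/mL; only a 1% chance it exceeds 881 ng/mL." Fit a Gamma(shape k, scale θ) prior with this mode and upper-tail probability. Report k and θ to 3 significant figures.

k ≈ 1.67, θ ≈ 147

Gamma(k,θ) with k>1 has mode (k−1)θ, so θ = 98.1/(k−1).
Need P(X < 881) = 0.99 with θ tied to k this way. Start at k = 2, θ = 98.1: P(X<881) ≈ 0.999.
Too high — lower k to spread out. Iterating converges to k ≈ 1.67.
Then θ = 98.1/(1.67−1) ≈ 147.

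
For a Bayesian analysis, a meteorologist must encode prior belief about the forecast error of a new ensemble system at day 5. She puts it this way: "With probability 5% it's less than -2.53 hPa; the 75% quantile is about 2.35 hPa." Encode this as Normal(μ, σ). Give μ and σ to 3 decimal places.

μ = 0.931, σ = 2.104

For Normal(μ,σ), the p-quantile is μ + z_p·σ. Here z_{0.05} = -1.645, z_{0.75} = 0.6745.
So -2.53 = μ − 1.645σ and 2.35 = μ + 0.6745σ.
Subtracting: σ = (2.35 − -2.53)/(0.6745 − (-1.645)) = 2.104.
Then μ = -2.53 − (-1.645)·2.104 = 0.931.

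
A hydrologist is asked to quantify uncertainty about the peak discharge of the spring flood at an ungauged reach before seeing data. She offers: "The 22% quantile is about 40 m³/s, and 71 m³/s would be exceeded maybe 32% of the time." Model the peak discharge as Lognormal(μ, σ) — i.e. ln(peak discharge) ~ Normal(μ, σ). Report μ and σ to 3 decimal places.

If T ~ Lognormal(μ,σ) then ln T ~ Normal(μ,σ), so the p-quantile of ln T is μ + z_p·σ.
ln(40) = 3.689 and ln(71) = 4.263; z_{0.22} = -0.7722, z_{0.68} = 0.4677.
σ = (4.263 − 3.689)/(0.4677 − (-0.7722)) = 0.463.
μ = 3.689 − (-0.7722)·0.463 = 4.046.

μ ≈ 4.046, σ ≈ 0.463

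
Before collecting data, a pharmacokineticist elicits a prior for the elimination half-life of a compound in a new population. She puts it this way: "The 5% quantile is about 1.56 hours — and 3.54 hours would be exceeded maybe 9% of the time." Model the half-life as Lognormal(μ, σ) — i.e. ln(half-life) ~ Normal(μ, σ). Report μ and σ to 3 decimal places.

If T ~ Lognormal(μ,σ) then ln T ~ Normal(μ,σ), so the p-quantile of ln T is μ + z_p·σ.
ln(1.56) = 0.4447 and ln(3.54) = 1.264; z_{0.05} = -1.645, z_{0.91} = 1.341.
σ = (1.264 − 0.4447)/(1.341 − (-1.645)) = 0.274.
μ = 0.4447 − (-1.645)·0.274 = 0.896.

μ ≈ 0.896, σ ≈ 0.274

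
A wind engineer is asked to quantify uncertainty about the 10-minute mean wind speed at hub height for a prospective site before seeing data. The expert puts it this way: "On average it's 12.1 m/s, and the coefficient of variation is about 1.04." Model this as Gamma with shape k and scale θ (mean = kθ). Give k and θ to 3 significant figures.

k ≈ 0.925, θ ≈ 13.1

For Gamma(k, scale θ): mean = kθ, variance = kθ², so CV = 1/√k.
CV = 1.04, hence k = 1/CV² = 0.925.
Then θ = mean/k = 12.1/0.925 = 13.1.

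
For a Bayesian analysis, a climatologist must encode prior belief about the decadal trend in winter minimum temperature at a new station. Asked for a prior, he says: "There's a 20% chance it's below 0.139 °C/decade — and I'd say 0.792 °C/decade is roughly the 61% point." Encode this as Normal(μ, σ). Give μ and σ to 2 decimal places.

μ = 0.63, σ = 0.58

For Normal(μ,σ), the p-quantile is μ + z_p·σ. Here z_{0.2} = -0.8416, z_{0.61} = 0.2793.
So 0.139 = μ − 0.8416σ and 0.792 = μ + 0.2793σ.
Subtracting: σ = (0.792 − 0.139)/(0.2793 − (-0.8416)) = 0.58.
Then μ = 0.139 − (-0.8416)·0.58 = 0.63.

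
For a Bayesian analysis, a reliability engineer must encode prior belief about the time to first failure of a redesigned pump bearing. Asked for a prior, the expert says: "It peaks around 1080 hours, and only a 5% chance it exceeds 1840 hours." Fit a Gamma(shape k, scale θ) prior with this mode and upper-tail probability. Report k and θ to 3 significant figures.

k ≈ 10.8, θ ≈ 110

Gamma(k,θ) with k>1 has mode (k−1)θ, so θ = 1080/(k−1).
Need P(X < 1840) = 0.95 with θ tied to k this way. Start at k = 2, θ = 1080: P(X<1840) ≈ 0.508.
Too low — raise k to concentrate. Iterating converges to k ≈ 10.8.
Then θ = 1080/(10.8−1) ≈ 110.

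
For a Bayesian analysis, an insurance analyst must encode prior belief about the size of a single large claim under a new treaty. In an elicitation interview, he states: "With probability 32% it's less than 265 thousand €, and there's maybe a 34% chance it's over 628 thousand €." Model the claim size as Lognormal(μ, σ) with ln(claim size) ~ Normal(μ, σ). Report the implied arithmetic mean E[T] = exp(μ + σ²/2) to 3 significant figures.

If T ~ Lognormal(μ,σ) then ln T ~ Normal(μ,σ), so the p-quantile of ln T is μ + z_p·σ.
ln(265) = 5.58 and ln(628) = 6.443; z_{0.32} = -0.4677, z_{0.66} = 0.4125.
σ = (6.443 − 5.58)/(0.4125 − (-0.4677)) = 0.980.
μ = 5.58 − (-0.4677)·0.980 = 6.038.
E[T] = exp(μ + σ²/2) = exp(6.038 + 0.4805) = 678 thousand €.

E[T] ≈ 678 thousand €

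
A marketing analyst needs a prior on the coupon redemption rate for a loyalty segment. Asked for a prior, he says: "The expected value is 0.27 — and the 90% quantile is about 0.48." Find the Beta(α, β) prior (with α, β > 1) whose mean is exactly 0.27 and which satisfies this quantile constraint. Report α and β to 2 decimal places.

α ≈ 2.10, β ≈ 5.68

With mean 0.27 fixed, write α = 0.27s, β = 0.73s where s = α+β.
Need P(θ < 0.48) = 0.9 under Beta(0.27s, 0.73s). Normal approximation: (q−m)/√(m(1−m)/s) ≈ z_{0.9} = 1.28, so s ≈ 0.27·0.73·(1.28)²/(0.48−0.27)² = 7.3.
At s = 7.3: P(θ<0.48) ≈ 0.894. Adjusting to match 0.9 gives s ≈ 7.78.
So α = 0.27·7.78 ≈ 2.10, β = 0.73·7.78 ≈ 5.68.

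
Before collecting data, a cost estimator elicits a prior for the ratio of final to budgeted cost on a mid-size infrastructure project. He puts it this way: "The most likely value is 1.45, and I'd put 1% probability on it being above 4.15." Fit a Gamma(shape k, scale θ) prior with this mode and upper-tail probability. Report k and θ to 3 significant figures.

k ≈ 5.12, θ ≈ 0.352

Gamma(k,θ) with k>1 has mode (k−1)θ, so θ = 1.45/(k−1).
Need P(X < 4.15) = 0.99 with θ tied to k this way. Start at k = 2, θ = 1.45: P(X<4.15) ≈ 0.779.
Too low — raise k to concentrate. Iterating converges to k ≈ 5.12.
Then θ = 1.45/(5.12−1) ≈ 0.352.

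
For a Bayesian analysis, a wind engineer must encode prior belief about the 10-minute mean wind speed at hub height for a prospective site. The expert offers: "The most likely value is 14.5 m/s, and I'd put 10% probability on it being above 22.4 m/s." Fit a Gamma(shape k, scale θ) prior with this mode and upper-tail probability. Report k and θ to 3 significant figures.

Gamma(k,θ) with k>1 has mode (k−1)θ, so θ = 14.5/(k−1).
Need P(X < 22.4) = 0.9 with θ tied to k this way. Start at k = 2, θ = 14.5: P(X<22.4) ≈ 0.457.
Too low — raise k to concentrate. Iterating converges to k ≈ 10.9.
Then θ = 14.5/(10.9−1) ≈ 1.47.

k ≈ 10.9, θ ≈ 1.47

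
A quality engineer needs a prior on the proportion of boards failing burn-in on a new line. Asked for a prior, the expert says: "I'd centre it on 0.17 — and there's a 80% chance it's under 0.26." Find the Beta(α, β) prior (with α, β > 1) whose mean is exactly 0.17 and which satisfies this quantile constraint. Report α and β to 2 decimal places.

α ≈ 1.68, β ≈ 8.20

With mean 0.17 fixed, write α = 0.17s, β = 0.83s where s = α+β.
Need P(θ < 0.26) = 0.8 under Beta(0.17s, 0.83s). Normal approximation: (q−m)/√(m(1−m)/s) ≈ z_{0.8} = 0.842, so s ≈ 0.17·0.83·(0.842)²/(0.26−0.17)² = 12.3.
At s = 12.3: P(θ<0.26) ≈ 0.817. Adjusting to match 0.8 gives s ≈ 9.88.
So α = 0.17·9.88 ≈ 1.68, β = 0.83·9.88 ≈ 8.20.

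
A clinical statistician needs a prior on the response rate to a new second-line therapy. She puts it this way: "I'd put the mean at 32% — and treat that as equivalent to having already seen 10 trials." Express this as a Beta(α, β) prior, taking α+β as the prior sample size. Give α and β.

Under the effective-sample-size interpretation, Beta(α, β) has prior mean α/(α+β) and prior sample size α+β.
So α+β = 10 and α/(α+β) = 0.32, giving α = 0.32·10 = 3.2 and β = 10 − 3.2 = 6.8.

α = 3.2, β = 6.8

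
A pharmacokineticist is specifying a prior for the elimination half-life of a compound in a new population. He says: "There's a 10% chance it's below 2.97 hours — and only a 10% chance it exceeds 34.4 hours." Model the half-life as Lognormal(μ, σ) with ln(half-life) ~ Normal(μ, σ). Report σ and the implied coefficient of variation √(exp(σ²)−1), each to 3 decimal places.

σ ≈ 0.956, CV ≈ 1.222

If T ~ Lognormal(μ,σ) then ln T ~ Normal(μ,σ), so the p-quantile of ln T is μ + z_p·σ.
ln(2.97) = 1.089 and ln(34.4) = 3.538; z_{0.1} = -1.282, z_{0.9} = 1.282.
σ = (3.538 − 1.089)/(1.282 − (-1.282)) = 0.956.
μ = 1.089 − (-1.282)·0.956 = 2.313.
CV = √(exp(σ²)−1) = √(exp(0.9133)−1) = 1.222.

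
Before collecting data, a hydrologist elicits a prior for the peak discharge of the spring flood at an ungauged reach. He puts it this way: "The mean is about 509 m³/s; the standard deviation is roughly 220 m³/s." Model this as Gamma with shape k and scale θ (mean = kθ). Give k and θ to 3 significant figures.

For Gamma(k, scale θ): mean = kθ, variance = kθ², so CV = 1/√k.
CV = SD/mean = 220/509 = 0.4322, hence k = 1/CV² = 5.35.
Then θ = mean/k = 509/5.35 = 95.1.

k ≈ 5.35, θ ≈ 95.1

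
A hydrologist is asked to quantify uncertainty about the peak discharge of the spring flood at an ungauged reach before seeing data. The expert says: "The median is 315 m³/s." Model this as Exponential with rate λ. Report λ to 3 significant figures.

Exponential median = ln 2 / λ, so λ = ln 2 / 315.0 = 0.0022.

λ ≈ 0.0022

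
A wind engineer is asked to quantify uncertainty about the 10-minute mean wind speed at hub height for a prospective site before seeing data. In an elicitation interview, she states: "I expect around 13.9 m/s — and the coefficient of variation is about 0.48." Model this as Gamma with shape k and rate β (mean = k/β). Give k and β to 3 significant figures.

k ≈ 4.34, β ≈ 0.312

For Gamma(k, rate β): mean = k/β, variance = k/β², so CV = 1/√k.
CV = 0.48, hence k = 1/CV² = 4.34.
Then β = k/mean = 4.34/13.9 = 0.312.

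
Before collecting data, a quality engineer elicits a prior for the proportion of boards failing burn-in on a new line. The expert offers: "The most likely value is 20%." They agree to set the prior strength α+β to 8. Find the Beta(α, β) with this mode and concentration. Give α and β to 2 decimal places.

α = 2.20, β = 5.80

For α,β > 1 the Beta mode is (α−1)/(α+β−2). With α+β = 8, the mode is (α−1)/6.
Set (α−1)/6 = 0.2 → α = 1 + 0.2·6 = 2.20.
β = 8 − α = 5.80.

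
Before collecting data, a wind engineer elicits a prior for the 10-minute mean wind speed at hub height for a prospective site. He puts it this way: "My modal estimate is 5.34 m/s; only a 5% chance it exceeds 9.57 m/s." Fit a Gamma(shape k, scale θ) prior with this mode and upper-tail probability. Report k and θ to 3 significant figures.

k ≈ 9.19, θ ≈ 0.652

Gamma(k,θ) with k>1 has mode (k−1)θ, so θ = 5.34/(k−1).
Need P(X < 9.57) = 0.95 with θ tied to k this way. Start at k = 2, θ = 5.34: P(X<9.57) ≈ 0.535.
Too low — raise k to concentrate. Iterating converges to k ≈ 9.19.
Then θ = 5.34/(9.19−1) ≈ 0.652.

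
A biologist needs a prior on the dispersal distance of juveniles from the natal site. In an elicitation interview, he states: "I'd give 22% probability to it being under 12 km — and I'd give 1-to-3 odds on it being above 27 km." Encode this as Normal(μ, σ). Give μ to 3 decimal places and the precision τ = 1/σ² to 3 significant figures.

μ = 20.007, τ = 0.0093

The p-quantile of Normal(μ,σ) is μ + z_p·σ, with z_{0.22} = -0.7722 and z_{0.75} = 0.6745.
Eliminate σ: μ = (z₂·x₁ − z₁·x₂)/(z₂ − z₁) = (0.6745·12 − (-0.7722)·27)/1.447 = 20.007.
Then σ = (x₂ − x₁)/(z₂ − z₁) = (27 − 12)/1.447 = 10.369.
Precision τ = 1/σ² = 1/10.37² = 0.0093.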